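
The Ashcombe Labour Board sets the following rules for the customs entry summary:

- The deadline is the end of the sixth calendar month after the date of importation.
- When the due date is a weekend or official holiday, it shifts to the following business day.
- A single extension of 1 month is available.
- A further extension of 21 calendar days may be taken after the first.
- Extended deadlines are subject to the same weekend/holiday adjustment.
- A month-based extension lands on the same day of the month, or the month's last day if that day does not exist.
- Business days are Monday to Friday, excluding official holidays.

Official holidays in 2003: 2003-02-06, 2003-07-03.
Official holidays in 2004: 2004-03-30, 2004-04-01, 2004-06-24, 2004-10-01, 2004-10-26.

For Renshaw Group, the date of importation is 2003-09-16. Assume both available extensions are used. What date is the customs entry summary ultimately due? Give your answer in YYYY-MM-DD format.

2004-05-21

6 months after 2003-09-16 falls in March 2004; the last day of that month is 2004-03-31.
2004-03-31 (Wednesday) is already a business day.
Applying the 1 month extension: 1 month after 2004-03-31 is 2004-04-30 (day 31 does not exist in April, so the month's last day is used).
2004-04-30 is a Friday and not a listed holiday, so it stands.
The 21-calendar-day extension moves the deadline from 2004-04-30 to 2004-05-21.
2004-05-21 is a Friday and not a listed holiday, so it stands.
The final due date is 2004-05-21.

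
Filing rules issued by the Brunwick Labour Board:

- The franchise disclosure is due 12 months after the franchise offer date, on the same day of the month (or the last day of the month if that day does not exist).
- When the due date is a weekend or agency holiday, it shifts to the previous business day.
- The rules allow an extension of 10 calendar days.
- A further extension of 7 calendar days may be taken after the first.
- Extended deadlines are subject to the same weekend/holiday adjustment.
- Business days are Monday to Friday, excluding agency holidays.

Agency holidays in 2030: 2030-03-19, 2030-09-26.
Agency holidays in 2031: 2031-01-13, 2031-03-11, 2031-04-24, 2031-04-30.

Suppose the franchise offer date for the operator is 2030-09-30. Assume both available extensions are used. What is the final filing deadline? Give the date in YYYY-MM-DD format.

2031-10-17

12 months after 2030-09-30, on the same day of the month, is 2031-09-30.
Since 2031-09-30 is a Tuesday and not a holiday, the date is unchanged.
The 10-calendar-day extension moves the deadline from 2031-09-30 to 2031-10-10.
2031-10-10 is a Friday and not a listed holiday, so it stands.
Applying the 7-calendar-day extension: 2031-10-10 + 7 days = 2031-10-17.
2031-10-17 is a Friday and not a listed holiday, so it stands.
Final deadline: 2031-10-17.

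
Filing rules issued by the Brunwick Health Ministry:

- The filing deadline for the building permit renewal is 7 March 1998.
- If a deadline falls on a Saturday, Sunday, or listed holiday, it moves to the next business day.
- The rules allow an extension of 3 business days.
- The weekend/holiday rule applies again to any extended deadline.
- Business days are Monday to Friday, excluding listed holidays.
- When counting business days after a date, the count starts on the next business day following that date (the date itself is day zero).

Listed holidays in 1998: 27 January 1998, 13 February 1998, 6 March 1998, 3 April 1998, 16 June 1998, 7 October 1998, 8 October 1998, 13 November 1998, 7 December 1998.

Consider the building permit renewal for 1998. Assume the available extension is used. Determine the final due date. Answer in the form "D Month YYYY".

12 March 1998

The statutory due date is 7 March 1998.
7 March 1998 falls on a Saturday. Rolling to the next business day gives 9 March 1998, a Monday.
Applying the 3-business-day extension: 3 business days after 9 March 1998 is 12 March 1998.
12 March 1998 falls on a Thursday, which is a business day, so no adjustment is needed.
Deadline: 12 March 1998.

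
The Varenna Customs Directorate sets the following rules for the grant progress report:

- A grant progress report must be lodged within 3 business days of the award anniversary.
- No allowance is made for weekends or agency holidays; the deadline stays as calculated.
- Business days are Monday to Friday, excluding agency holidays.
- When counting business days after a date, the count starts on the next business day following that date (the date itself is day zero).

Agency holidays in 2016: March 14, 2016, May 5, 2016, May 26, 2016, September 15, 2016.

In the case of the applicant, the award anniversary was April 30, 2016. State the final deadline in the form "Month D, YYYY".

May 4, 2016

Starting the day after April 30, 2016 and counting 3 business days lands on May 4, 2016.
May 4, 2016 falls on a Wednesday. The rules make no weekend/holiday allowance, so it remains May 4, 2016.
So the filing is due May 4, 2016.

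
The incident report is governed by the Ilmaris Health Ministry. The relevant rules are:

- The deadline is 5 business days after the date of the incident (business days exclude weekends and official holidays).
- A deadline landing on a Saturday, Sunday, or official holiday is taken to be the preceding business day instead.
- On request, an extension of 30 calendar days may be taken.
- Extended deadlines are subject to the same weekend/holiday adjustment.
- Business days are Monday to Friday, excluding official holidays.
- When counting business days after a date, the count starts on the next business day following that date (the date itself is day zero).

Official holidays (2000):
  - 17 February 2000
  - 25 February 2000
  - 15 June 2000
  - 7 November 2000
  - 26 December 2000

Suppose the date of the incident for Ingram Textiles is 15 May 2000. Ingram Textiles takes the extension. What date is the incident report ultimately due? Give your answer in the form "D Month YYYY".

21 June 2000

5 business days after 15 May 2000, excluding weekends and holidays, is 22 May 2000.
22 May 2000 (Monday) is already a business day.
The 30-calendar-day extension moves the deadline from 22 May 2000 to 21 June 2000.
Since 21 June 2000 is a Wednesday and not a holiday, the date is unchanged.
So the filing is due 21 June 2000.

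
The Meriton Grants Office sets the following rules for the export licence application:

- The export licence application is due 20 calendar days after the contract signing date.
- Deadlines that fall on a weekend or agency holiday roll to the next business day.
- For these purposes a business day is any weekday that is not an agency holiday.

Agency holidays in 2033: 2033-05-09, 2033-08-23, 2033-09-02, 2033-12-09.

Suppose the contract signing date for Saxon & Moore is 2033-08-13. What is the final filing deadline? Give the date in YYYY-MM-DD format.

2033-09-05

Trigger date 2033-08-13 + 20 calendar days = 2033-09-02.
2033-09-02 falls on a listed holiday. Rolling to the next business day gives 2033-09-05, a Monday.
So the filing is due 2033-09-05.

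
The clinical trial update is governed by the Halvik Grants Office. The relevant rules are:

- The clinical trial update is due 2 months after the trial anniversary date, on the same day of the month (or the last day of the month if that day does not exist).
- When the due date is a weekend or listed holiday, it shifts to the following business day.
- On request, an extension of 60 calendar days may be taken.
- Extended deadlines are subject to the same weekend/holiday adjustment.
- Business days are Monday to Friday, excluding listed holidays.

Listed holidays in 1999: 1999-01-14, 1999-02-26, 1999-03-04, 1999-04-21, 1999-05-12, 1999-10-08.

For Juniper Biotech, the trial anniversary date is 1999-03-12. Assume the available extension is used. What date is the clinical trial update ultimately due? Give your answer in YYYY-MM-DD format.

1999-07-12

2 months from 1999-03-12 is 1999-05-12.
1999-05-12 falls on a listed holiday. Rolling to the next business day gives 1999-05-13, a Thursday.
Applying the 60-calendar-day extension: 1999-05-13 + 60 days = 1999-07-12.
1999-07-12 is a Monday and not a listed holiday, so it stands.
So the filing is due 1999-07-12.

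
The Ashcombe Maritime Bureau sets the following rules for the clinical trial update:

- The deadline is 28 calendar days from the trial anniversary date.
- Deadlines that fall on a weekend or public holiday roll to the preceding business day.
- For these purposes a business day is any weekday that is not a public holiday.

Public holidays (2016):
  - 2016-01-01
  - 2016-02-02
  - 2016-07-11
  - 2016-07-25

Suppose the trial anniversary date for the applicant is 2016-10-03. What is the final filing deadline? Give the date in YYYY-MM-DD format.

2016-10-31

Trigger date 2016-10-03 + 28 calendar days = 2016-10-31.
Since 2016-10-31 is a Monday and not a holiday, the date is unchanged.
The final due date is 2016-10-31.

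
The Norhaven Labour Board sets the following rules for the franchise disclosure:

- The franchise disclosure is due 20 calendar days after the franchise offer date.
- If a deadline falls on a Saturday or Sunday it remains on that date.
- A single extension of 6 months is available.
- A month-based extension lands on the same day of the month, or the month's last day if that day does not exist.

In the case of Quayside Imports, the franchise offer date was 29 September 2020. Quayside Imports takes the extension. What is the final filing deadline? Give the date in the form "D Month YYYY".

19 April 2021

Adding 20 calendar days to 29 September 2020 gives 19 October 2020.
19 October 2020 falls on a Monday. The rules make no weekend/holiday allowance, so it remains 19 October 2020.
Applying the 6 months extension: 6 months after 19 October 2020 is 19 April 2021.
19 April 2021 falls on a Monday. The rules make no weekend/holiday allowance, so it remains 19 April 2021.
So the filing is due 19 April 2021.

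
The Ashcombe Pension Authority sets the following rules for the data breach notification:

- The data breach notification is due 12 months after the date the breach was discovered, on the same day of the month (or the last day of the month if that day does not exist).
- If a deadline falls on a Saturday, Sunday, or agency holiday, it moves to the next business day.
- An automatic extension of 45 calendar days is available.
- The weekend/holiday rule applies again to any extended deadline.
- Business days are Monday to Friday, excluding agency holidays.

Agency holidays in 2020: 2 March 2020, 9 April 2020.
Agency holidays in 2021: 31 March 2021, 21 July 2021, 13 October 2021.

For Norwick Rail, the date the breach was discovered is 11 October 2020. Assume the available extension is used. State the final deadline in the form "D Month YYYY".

Moving 12 months forward from 11 October 2020 on the corresponding day gives 11 October 2021.
11 October 2021 falls on a Monday, which is a business day, so no adjustment is needed.
The 45-calendar-day extension moves the deadline from 11 October 2021 to 25 November 2021.
25 November 2021 falls on a Thursday, which is a business day, so no adjustment is needed.
Final deadline: 25 November 2021.

25 November 2021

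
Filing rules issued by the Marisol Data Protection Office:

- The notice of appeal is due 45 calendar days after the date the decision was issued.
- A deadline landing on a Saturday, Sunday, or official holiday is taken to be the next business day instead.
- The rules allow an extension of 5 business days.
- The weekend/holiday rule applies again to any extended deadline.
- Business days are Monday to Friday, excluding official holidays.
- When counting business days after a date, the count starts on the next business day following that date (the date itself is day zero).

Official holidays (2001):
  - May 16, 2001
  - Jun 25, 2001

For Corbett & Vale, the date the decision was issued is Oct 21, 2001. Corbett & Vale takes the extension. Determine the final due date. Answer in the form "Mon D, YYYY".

Trigger date Oct 21, 2001 + 45 calendar days = Dec 5, 2001.
Dec 5, 2001 falls on a Wednesday, which is a business day, so no adjustment is needed.
The 5-business-day extension runs from Dec 5, 2001 to Dec 12, 2001.
Since Dec 12, 2001 is a Wednesday and not a holiday, the date is unchanged.
So the filing is due Dec 12, 2001.

Dec 12, 2001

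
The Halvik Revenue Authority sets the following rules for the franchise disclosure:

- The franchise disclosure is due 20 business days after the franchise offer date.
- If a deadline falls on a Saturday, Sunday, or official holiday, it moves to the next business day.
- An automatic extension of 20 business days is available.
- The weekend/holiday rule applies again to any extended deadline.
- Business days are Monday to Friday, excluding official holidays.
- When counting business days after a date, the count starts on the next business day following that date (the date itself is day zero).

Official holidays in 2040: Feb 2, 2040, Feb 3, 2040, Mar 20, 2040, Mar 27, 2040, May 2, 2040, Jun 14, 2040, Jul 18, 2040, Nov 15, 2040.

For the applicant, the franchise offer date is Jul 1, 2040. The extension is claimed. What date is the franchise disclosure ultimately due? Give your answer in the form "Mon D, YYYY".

Aug 27, 2040

20 business days after Jul 1, 2040, excluding weekends and holidays, is Jul 30, 2040.
Jul 30, 2040 falls on a Monday, which is a business day, so no adjustment is needed.
Counting 20 further business days from Jul 30, 2040 reaches Aug 27, 2040.
Since Aug 27, 2040 is a Monday and not a holiday, the date is unchanged.
So the filing is due Aug 27, 2040.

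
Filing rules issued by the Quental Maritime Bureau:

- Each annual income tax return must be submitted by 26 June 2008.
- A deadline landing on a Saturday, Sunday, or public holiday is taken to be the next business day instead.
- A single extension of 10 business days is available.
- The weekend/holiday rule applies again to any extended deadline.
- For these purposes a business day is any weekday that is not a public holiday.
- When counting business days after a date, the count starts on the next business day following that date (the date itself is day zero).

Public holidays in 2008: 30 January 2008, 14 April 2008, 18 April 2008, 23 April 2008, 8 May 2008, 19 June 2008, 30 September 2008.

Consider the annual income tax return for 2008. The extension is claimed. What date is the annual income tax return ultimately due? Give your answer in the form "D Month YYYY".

Start from the fixed due date, 26 June 2008.
26 June 2008 falls on a Thursday, which is a business day, so no adjustment is needed.
Counting 10 further business days from 26 June 2008 reaches 10 July 2008.
Since 10 July 2008 is a Thursday and not a holiday, the date is unchanged.
Final deadline: 10 July 2008.

10 July 2008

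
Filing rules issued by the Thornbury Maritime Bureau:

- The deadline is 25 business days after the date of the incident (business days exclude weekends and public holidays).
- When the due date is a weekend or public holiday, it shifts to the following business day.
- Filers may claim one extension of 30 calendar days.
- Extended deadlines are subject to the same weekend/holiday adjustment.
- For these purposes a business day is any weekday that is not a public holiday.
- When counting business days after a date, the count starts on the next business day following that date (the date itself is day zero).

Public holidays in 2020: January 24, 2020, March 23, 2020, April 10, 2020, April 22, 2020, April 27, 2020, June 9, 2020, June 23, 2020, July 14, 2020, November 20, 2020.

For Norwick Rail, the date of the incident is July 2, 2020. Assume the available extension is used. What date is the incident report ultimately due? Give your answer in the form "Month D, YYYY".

September 7, 2020

25 business days after July 2, 2020, excluding weekends and holidays, is August 7, 2020.
August 7, 2020 falls on a Friday, which is a business day, so no adjustment is needed.
The 30-calendar-day extension moves the deadline from August 7, 2020 to September 6, 2020.
September 6, 2020 is a Sunday, so it moves to the next business day, September 7, 2020 (Monday).
The final due date is September 7, 2020.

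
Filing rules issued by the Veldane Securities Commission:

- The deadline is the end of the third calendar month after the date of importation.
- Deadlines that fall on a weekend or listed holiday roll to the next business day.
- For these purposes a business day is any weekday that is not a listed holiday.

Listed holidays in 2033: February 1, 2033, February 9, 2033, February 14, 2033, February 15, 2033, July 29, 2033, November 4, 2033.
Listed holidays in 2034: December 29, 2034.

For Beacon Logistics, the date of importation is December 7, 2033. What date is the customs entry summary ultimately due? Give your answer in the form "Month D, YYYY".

3 months after December 7, 2033 is March 2034; that month ends on March 31, 2034.
March 31, 2034 (Friday) is already a business day.
Final deadline: March 31, 2034.

March 31, 2034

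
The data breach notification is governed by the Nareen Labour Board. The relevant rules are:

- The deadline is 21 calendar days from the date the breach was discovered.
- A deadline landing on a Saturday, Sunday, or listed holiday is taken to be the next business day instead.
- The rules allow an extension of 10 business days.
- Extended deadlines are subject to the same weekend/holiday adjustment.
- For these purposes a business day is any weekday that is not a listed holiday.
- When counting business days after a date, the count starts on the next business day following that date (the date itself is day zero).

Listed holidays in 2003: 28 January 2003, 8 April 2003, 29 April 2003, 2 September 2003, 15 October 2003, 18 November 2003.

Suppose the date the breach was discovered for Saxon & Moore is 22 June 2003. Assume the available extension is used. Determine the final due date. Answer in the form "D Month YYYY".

Trigger date 22 June 2003 + 21 calendar days = 13 July 2003.
13 July 2003 falls on a Sunday. Rolling to the next business day gives 14 July 2003, a Monday.
The 10-business-day extension runs from 14 July 2003 to 28 July 2003.
28 July 2003 (Monday) is already a business day.
Final deadline: 28 July 2003.

28 July 2003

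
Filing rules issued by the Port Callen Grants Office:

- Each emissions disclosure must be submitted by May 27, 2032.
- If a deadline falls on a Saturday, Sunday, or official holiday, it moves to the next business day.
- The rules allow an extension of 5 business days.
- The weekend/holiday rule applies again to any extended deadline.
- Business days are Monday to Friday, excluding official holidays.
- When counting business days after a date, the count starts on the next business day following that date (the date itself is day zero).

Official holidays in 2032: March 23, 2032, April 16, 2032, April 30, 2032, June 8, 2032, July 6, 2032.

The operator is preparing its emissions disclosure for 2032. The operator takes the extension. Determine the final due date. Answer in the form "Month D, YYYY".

June 3, 2032

Start from the fixed due date, May 27, 2032.
Since May 27, 2032 is a Thursday and not a holiday, the date is unchanged.
Applying the 5-business-day extension: 5 business days after May 27, 2032 is June 3, 2032.
June 3, 2032 (Thursday) is already a business day.
The final due date is June 3, 2032.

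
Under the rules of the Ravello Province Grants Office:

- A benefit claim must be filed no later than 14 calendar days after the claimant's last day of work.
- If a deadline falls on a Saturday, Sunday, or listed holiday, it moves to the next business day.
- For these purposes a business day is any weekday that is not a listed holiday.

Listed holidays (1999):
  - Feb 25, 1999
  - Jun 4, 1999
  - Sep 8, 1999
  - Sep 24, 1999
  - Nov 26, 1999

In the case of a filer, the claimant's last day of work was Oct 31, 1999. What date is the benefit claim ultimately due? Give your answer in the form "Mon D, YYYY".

Trigger date Oct 31, 1999 + 14 calendar days = Nov 14, 1999.
Nov 14, 1999 is a Sunday, so it moves to the next business day, Nov 15, 1999 (Monday).
Deadline: Nov 15, 1999.

Nov 15, 1999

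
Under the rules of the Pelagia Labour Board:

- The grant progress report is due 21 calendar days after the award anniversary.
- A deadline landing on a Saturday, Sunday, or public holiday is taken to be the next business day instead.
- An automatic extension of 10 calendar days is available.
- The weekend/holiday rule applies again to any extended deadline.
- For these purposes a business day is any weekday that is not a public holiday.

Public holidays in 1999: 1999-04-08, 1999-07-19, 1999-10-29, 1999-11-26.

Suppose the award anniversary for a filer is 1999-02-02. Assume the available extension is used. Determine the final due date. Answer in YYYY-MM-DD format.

Trigger date 1999-02-02 + 21 calendar days = 1999-02-23.
1999-02-23 (Tuesday) is already a business day.
Applying the 10-calendar-day extension: 1999-02-23 + 10 days = 1999-03-05.
Since 1999-03-05 is a Friday and not a holiday, the date is unchanged.
Final deadline: 1999-03-05.

1999-03-05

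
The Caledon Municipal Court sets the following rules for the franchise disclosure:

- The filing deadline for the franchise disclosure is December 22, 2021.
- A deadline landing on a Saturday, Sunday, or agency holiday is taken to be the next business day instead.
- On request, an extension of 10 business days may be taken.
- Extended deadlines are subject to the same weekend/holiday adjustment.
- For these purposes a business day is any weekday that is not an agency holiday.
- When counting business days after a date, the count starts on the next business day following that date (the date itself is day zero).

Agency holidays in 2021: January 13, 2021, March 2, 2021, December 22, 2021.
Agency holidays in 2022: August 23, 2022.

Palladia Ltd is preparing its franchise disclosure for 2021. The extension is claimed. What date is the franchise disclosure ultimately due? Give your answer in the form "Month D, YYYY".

January 6, 2022

Start from the fixed due date, December 22, 2021.
Because December 22, 2021 is a listed holiday, the deadline becomes December 23, 2021 (Thursday).
Applying the 10-business-day extension: 10 business days after December 23, 2021 is January 6, 2022.
January 6, 2022 falls on a Thursday, which is a business day, so no adjustment is needed.
The final due date is January 6, 2022.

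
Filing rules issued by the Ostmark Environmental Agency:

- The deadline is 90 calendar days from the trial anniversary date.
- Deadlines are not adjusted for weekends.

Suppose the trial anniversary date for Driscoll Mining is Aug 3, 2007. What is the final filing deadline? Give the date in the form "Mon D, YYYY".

Adding 90 calendar days to Aug 3, 2007 gives Nov 1, 2007.
No adjustment is made for weekends or holidays, so Nov 1, 2007 stands.
So the filing is due Nov 1, 2007.

Nov 1, 2007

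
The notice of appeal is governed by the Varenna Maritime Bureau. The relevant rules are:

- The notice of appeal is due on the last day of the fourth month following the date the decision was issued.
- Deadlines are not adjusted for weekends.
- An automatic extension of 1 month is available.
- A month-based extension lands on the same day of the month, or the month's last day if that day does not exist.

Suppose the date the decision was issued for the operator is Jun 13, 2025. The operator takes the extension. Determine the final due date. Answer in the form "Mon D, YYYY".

4 months after Jun 13, 2025 is October 2025; that month ends on Oct 31, 2025.
No adjustment is made for weekends or holidays, so Oct 31, 2025 stands.
Add 1 month to Oct 31, 2025: Nov 30, 2025 (day 31 does not exist in November, so the month's last day is used).
Nov 30, 2025 falls on a Sunday. The rules make no weekend/holiday allowance, so it remains Nov 30, 2025.
Final deadline: Nov 30, 2025.

Nov 30, 2025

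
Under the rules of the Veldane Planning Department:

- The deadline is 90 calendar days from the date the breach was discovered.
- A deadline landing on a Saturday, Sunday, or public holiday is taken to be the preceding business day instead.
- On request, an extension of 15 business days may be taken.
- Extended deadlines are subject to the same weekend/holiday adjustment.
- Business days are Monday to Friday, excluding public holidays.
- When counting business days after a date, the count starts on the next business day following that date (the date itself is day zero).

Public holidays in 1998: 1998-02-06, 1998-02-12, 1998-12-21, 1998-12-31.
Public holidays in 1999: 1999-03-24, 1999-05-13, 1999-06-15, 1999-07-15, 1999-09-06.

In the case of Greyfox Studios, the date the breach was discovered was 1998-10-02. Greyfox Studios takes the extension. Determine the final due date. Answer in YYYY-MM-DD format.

Trigger date 1998-10-02 + 90 calendar days = 1998-12-31.
1998-12-31 falls on a listed holiday. Rolling to the preceding business day gives 1998-12-30, a Wednesday.
Counting 15 further business days from 1998-12-30 reaches 1999-01-21.
1999-01-21 (Thursday) is already a business day.
The final due date is 1999-01-21.

1999-01-21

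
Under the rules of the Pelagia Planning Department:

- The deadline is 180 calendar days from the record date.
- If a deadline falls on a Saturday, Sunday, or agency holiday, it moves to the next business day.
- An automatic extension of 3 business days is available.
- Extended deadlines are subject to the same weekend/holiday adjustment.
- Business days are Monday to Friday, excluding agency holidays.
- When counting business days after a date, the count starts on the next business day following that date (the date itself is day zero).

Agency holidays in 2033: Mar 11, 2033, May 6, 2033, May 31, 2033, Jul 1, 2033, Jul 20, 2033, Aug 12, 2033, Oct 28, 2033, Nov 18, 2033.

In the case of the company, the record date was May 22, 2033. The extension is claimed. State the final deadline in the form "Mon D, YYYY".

From May 22, 2033, 180 calendar days later is Nov 18, 2033.
Nov 18, 2033 is a listed holiday, so it moves to the next business day, Nov 21, 2033 (Monday).
Applying the 3-business-day extension: 3 business days after Nov 21, 2033 is Nov 24, 2033.
Since Nov 24, 2033 is a Thursday and not a holiday, the date is unchanged.
Final deadline: Nov 24, 2033.

Nov 24, 2033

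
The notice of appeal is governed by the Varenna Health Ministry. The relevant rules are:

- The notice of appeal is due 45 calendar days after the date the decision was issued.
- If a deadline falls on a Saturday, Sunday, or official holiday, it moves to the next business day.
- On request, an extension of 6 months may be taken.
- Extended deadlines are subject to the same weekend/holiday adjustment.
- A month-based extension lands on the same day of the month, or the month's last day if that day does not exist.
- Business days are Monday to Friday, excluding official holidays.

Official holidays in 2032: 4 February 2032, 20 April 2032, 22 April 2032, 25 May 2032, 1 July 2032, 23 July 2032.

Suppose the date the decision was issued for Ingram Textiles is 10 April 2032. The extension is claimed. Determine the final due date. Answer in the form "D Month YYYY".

45 calendar days after 10 April 2032 is 25 May 2032.
25 May 2032 is a listed holiday, so it moves to the next business day, 26 May 2032 (Wednesday).
Applying the 6 months extension: 6 months after 26 May 2032 is 26 November 2032.
Since 26 November 2032 is a Friday and not a holiday, the date is unchanged.
Final deadline: 26 November 2032.

26 November 2032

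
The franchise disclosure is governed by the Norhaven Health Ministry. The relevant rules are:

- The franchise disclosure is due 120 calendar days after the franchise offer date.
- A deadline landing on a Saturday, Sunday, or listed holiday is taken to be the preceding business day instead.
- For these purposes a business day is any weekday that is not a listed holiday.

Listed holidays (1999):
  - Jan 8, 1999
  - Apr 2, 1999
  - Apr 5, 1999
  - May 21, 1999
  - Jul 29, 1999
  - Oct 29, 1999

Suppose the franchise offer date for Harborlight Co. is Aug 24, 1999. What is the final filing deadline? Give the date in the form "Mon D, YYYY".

Adding 120 calendar days to Aug 24, 1999 gives Dec 22, 1999.
Since Dec 22, 1999 is a Wednesday and not a holiday, the date is unchanged.
Deadline: Dec 22, 1999.

Dec 22, 1999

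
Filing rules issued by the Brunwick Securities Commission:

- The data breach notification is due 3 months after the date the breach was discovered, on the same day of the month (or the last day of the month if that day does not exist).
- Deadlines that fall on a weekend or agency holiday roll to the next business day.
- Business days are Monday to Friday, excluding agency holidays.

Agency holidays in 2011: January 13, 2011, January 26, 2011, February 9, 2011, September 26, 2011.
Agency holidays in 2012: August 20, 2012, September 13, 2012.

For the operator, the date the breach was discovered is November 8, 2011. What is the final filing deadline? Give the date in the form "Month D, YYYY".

Moving 3 months forward from November 8, 2011 on the corresponding day gives February 8, 2012.
February 8, 2012 (Wednesday) is already a business day.
Deadline: February 8, 2012.

February 8, 2012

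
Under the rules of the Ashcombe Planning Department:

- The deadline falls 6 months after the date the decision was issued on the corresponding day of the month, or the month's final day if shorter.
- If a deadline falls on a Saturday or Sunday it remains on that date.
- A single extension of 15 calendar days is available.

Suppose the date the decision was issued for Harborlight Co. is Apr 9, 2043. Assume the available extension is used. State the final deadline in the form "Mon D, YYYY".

6 months after Apr 9, 2043, on the same day of the month, is Oct 9, 2043.
No adjustment is made for weekends or holidays, so Oct 9, 2043 stands.
The 15-calendar-day extension moves the deadline from Oct 9, 2043 to Oct 24, 2043.
No adjustment is made for weekends or holidays, so Oct 24, 2043 stands.
The final due date is Oct 24, 2043.

Oct 24, 2043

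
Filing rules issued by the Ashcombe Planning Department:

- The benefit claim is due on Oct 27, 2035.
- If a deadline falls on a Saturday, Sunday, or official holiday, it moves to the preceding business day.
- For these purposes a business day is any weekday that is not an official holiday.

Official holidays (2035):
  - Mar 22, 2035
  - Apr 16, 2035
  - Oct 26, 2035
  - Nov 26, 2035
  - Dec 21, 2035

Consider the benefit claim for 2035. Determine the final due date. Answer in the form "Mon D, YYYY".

Oct 25, 2035

The statutory due date is Oct 27, 2035.
Because Oct 27, 2035 is a Saturday, the deadline becomes Oct 25, 2035 (Thursday).
The final due date is Oct 25, 2035.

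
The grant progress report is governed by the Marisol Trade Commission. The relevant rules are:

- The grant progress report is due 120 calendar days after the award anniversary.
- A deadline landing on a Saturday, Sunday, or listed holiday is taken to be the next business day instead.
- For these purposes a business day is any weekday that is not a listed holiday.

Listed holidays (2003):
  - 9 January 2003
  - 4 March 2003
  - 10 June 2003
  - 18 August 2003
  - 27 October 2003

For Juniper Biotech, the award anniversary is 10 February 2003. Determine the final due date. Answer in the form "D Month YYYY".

120 calendar days after 10 February 2003 is 10 June 2003.
10 June 2003 falls on a listed holiday. Rolling to the next business day gives 11 June 2003, a Wednesday.
Final deadline: 11 June 2003.

11 June 2003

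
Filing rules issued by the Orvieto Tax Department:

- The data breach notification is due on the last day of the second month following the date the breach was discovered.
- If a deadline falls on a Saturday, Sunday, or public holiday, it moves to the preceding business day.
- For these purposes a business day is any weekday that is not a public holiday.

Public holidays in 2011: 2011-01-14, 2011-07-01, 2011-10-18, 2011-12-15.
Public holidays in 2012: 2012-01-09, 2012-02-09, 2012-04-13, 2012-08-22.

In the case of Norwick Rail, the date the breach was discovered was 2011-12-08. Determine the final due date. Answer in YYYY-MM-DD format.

2012-02-29

The second month after 2011-12-08 is February 2012, whose last day is 2012-02-29.
2012-02-29 is a Wednesday and not a listed holiday, so it stands.
So the filing is due 2012-02-29.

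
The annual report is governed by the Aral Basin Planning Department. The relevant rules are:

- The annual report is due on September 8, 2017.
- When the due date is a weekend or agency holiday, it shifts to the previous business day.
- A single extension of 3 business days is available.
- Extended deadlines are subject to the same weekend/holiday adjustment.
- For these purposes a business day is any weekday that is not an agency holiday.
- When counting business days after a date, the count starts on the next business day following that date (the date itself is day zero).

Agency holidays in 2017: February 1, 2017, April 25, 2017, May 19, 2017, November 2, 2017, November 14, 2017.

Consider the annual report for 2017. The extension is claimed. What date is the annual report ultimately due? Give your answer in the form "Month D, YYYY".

The stated deadline is September 8, 2017.
September 8, 2017 (Friday) is already a business day.
The 3-business-day extension runs from September 8, 2017 to September 13, 2017.
Since September 13, 2017 is a Wednesday and not a holiday, the date is unchanged.
The final due date is September 13, 2017.

September 13, 2017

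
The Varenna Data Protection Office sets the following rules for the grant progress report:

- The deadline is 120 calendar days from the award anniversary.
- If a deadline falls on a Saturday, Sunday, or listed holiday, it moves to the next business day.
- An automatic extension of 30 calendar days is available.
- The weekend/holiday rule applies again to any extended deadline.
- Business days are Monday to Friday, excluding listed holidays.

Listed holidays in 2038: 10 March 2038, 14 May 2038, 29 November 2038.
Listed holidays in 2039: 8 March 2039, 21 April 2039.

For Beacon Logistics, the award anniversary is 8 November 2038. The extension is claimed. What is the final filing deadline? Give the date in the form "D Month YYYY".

8 April 2039

120 calendar days after 8 November 2038 is 8 March 2039.
8 March 2039 is a listed holiday; the next business day is 9 March 2039 (Wednesday).
The 30-calendar-day extension moves the deadline from 9 March 2039 to 8 April 2039.
8 April 2039 (Friday) is already a business day.
So the filing is due 8 April 2039.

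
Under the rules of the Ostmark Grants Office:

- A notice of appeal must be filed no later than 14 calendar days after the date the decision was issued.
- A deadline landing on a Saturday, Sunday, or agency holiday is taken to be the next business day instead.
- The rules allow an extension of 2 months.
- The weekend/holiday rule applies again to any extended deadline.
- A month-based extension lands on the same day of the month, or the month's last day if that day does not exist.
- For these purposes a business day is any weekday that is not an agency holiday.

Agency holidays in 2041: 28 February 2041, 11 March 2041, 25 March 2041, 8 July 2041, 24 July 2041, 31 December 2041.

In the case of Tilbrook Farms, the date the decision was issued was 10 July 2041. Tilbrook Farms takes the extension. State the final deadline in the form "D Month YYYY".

From 10 July 2041, 14 calendar days later is 24 July 2041.
24 July 2041 falls on a listed holiday. Rolling to the next business day gives 25 July 2041, a Thursday.
Applying the 2 months extension: 2 months after 25 July 2041 is 25 September 2041.
25 September 2041 (Wednesday) is already a business day.
Deadline: 25 September 2041.

25 September 2041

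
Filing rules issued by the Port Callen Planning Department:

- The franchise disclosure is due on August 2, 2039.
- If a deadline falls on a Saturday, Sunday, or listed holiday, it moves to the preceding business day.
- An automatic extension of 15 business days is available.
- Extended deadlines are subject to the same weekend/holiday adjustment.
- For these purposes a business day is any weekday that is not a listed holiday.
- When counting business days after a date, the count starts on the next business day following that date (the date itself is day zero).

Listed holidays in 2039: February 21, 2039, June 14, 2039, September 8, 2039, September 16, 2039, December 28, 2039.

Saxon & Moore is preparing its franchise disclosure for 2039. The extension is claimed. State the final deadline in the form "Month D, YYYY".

Start from the fixed due date, August 2, 2039.
August 2, 2039 falls on a Tuesday, which is a business day, so no adjustment is needed.
Counting 15 further business days from August 2, 2039 reaches August 23, 2039.
August 23, 2039 is a Tuesday and not a listed holiday, so it stands.
Final deadline: August 23, 2039.

August 23, 2039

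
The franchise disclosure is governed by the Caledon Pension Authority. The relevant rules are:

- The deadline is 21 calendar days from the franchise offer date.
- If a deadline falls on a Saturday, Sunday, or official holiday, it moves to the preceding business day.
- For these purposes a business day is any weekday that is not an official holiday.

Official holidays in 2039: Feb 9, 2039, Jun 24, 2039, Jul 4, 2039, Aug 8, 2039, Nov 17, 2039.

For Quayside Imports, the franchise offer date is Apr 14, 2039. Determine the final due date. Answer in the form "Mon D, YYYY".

From Apr 14, 2039, 21 calendar days later is May 5, 2039.
Since May 5, 2039 is a Thursday and not a holiday, the date is unchanged.
The final due date is May 5, 2039.

May 5, 2039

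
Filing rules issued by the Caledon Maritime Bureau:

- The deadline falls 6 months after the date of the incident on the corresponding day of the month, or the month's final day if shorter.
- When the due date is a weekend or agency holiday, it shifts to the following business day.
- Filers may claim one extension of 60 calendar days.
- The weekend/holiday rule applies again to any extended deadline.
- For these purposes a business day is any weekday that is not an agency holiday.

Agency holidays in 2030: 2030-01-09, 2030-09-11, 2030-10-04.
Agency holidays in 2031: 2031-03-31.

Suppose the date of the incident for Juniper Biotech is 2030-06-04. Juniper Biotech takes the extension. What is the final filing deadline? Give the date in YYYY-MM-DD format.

Moving 6 months forward from 2030-06-04 on the corresponding day gives 2030-12-04.
Since 2030-12-04 is a Wednesday and not a holiday, the date is unchanged.
With the 60-day extension, 2030-12-04 becomes 2031-02-02.
2031-02-02 is a Sunday, so it moves to the next business day, 2031-02-03 (Monday).
So the filing is due 2031-02-03.

2031-02-03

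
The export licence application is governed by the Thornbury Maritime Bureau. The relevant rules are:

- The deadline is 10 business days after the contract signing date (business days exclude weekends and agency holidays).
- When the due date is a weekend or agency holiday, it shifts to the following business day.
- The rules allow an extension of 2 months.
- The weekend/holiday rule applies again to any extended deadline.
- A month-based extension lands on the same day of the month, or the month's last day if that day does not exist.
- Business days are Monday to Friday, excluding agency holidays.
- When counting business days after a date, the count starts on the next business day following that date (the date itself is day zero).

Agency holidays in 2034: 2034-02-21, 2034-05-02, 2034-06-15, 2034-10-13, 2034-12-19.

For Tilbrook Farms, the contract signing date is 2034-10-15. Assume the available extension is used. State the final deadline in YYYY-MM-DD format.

2034-12-27

Counting 10 business days after 2034-10-15 (skipping weekends and listed holidays) reaches 2034-10-27.
Since 2034-10-27 is a Friday and not a holiday, the date is unchanged.
Add 2 months to 2034-10-27: 2034-12-27.
2034-12-27 falls on a Wednesday, which is a business day, so no adjustment is needed.
Deadline: 2034-12-27.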